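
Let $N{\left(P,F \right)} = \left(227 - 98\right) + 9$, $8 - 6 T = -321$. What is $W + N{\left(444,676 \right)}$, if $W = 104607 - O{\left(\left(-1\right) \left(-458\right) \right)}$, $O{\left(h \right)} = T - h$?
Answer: $\frac{630889}{6} \approx 1.0515 \cdot 10^{5}$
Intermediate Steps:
$T = \frac{329}{6}$ ($T = \frac{4}{3} - - \frac{107}{2} = \frac{4}{3} + \frac{107}{2} = \frac{329}{6} \approx 54.833$)
$O{\left(h \right)} = \frac{329}{6} - h$
$W = \frac{630061}{6}$ ($W = 104607 - \left(\frac{329}{6} - \left(-1\right) \left(-458\right)\right) = 104607 - \left(\frac{329}{6} - 458\right) = 104607 - - \frac{2419}{6} = 104607 + \frac{2419}{6} = \frac{630061}{6} \approx 1.0501 \cdot 10^{5}$)
$N{\left(P,F \right)} = 138$ ($N{\left(P,F \right)} = 129 + 9 = 138$)
$W + N{\left(444,676 \right)} = \frac{630061}{6} + 138 = \frac{630889}{6}$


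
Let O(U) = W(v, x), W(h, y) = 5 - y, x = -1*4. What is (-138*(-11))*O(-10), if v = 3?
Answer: 13662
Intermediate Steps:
x = -4
O(U) = 9 (O(U) = 5 - 1*(-4) = 5 + 4 = 9)
(-138*(-11))*O(-10) = -138*(-11)*9 = 1518*9 = 13662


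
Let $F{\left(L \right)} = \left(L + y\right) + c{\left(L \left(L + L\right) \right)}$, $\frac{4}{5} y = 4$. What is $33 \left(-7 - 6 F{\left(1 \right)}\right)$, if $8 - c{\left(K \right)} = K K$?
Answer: $-2211$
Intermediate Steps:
$c{\left(K \right)} = 8 - K^{2}$ ($c{\left(K \right)} = 8 - K K = 8 - K^{2}$)
$y = 5$ ($y = \frac{5}{4} \cdot 4 = 5$)
$F{\left(L \right)} = 13 + L - 4 L^{4}$ ($F{\left(L \right)} = \left(L + 5\right) - \left(-8 + \left(L \left(L + L\right)\right)^{2}\right) = \left(5 + L\right) - \left(-8 + \left(L 2 L\right)^{2}\right) = \left(5 + L\right) - \left(-8 + \left(2 L^{2}\right)^{2}\right) = \left(5 + L\right) - \left(-8 + 4 L^{4}\right) = 13 + L - 4 L^{4}$)
$33 \left(-7 - 6 F{\left(1 \right)}\right) = 33 \left(-7 - 6 \left(13 + 1 - 4 \cdot 1^{4}\right)\right) = 33 \left(-7 - 6 \left(13 + 1 - 4\right)\right) = 33 \left(-7 - 60\right) = 33 \left(-67\right) = -2211$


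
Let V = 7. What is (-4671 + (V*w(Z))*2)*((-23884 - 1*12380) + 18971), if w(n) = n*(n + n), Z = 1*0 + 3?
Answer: 76417767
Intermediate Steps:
Z = 3 (Z = 0 + 3 = 3)
w(n) = 2*n² (w(n) = n*(2*n) = 2*n²)
(-4671 + (V*w(Z))*2)*((-23884 - 1*12380) + 18971) = (-4671 + (7*(2*3²))*2)*((-23884 - 1*12380) + 18971) = (-4671 + (7*(2*9))*2)*((-23884 - 12380) + 18971) = (-4671 + (7*18)*2)*(-36264 + 18971) = (-4671 + 126*2)*(-17293) = (-4671 + 252)*(-17293) = -4419*(-17293) = 76417767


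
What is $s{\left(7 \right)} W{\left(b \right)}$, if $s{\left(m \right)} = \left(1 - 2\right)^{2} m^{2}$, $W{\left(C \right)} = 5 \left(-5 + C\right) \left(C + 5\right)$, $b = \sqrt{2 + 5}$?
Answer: $-4410$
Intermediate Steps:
$b = \sqrt{7} \approx 2.6458$
$W{\left(C \right)} = \left(-25 + 5 C\right) \left(5 + C\right)$
$s{\left(m \right)} = m^{2}$ ($s{\left(m \right)} = \left(-1\right)^{2} m^{2} = 1 m^{2} = m^{2}$)
$s{\left(7 \right)} W{\left(b \right)} = 7^{2} \left(-125 + 5 \left(\sqrt{7}\right)^{2}\right) = 49 \left(-125 + 5 \cdot 7\right) = 49 \left(-125 + 35\right) = 49 \left(-90\right) = -4410$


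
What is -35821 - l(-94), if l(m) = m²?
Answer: -44657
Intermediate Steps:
-35821 - l(-94) = -35821 - 1*(-94)² = -35821 - 1*8836 = -35821 - 8836 = -44657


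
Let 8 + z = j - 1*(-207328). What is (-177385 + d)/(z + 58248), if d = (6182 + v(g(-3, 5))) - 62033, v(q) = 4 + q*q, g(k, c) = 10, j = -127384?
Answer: -58283/34546 ≈ -1.6871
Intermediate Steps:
v(q) = 4 + q**2
z = 79936 (z = -8 + (-127384 - 1*(-207328)) = -8 + (-127384 + 207328) = -8 + 79944 = 79936)
d = -55747 (d = (6182 + (4 + 10**2)) - 62033 = (6182 + (4 + 100)) - 62033 = (6182 + 104) - 62033 = 6286 - 62033 = -55747)
(-177385 + d)/(z + 58248) = (-177385 - 55747)/(79936 + 58248) = -233132/138184 = -233132*1/138184 = -58283/34546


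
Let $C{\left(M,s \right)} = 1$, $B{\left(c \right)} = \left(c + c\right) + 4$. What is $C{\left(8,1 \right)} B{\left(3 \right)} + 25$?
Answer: $35$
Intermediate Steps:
$B{\left(c \right)} = 4 + 2 c$ ($B{\left(c \right)} = 2 c + 4 = 4 + 2 c$)
$C{\left(8,1 \right)} B{\left(3 \right)} + 25 = 1 \left(4 + 2 \cdot 3\right) + 25 = 1 \left(4 + 6\right) + 25 = 1 \cdot 10 + 25 = 10 + 25 = 35$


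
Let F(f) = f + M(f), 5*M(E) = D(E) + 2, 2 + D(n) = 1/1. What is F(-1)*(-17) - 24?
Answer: -52/5 ≈ -10.400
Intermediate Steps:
D(n) = -1 (D(n) = -2 + 1/1 = -2 + 1 = -1)
M(E) = ⅕ (M(E) = (-1 + 2)/5 = (⅕)*1 = ⅕)
F(f) = ⅕ + f (F(f) = f + ⅕ = ⅕ + f)
F(-1)*(-17) - 24 = (⅕ - 1)*(-17) - 24 = -⅘*(-17) - 24 = 68/5 - 24 = -52/5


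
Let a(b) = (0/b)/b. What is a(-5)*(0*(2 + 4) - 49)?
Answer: 0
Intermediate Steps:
a(b) = 0 (a(b) = 0/b = 0)
a(-5)*(0*(2 + 4) - 49) = 0*(0*(2 + 4) - 49) = 0*(0*6 - 49) = 0*(0 - 49) = 0*(-49) = 0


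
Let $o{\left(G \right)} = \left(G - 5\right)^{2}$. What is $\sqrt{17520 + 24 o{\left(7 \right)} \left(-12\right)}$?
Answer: $4 \sqrt{1023} \approx 127.94$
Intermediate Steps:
$o{\left(G \right)} = \left(-5 + G\right)^{2}$ ($o{\left(G \right)} = \left(G - 5\right)^{2} = \left(-5 + G\right)^{2}$)
$\sqrt{17520 + 24 o{\left(7 \right)} \left(-12\right)} = \sqrt{17520 + 24 \left(-5 + 7\right)^{2} \left(-12\right)} = \sqrt{17520 + 24 \cdot 2^{2} \left(-12\right)} = \sqrt{17520 + 24 \cdot 4 \left(-12\right)} = \sqrt{17520 + 96 \left(-12\right)} = \sqrt{17520 - 1152} = \sqrt{16368} = 4 \sqrt{1023}$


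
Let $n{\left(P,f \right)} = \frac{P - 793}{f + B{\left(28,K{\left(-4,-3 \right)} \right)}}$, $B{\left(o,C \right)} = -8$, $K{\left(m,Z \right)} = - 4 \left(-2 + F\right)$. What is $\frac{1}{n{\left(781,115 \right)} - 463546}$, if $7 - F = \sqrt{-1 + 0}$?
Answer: $- \frac{107}{49599434} \approx -2.1573 \cdot 10^{-6}$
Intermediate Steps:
$F = 7 - i$ ($F = 7 - \sqrt{-1 + 0} = 7 - \sqrt{-1} = 7 - i \approx 7.0 - 1.0 i$)
$K{\left(m,Z \right)} = -20 + 4 i$ ($K{\left(m,Z \right)} = - 4 \left(-2 + \left(7 - i\right)\right) = - 4 \left(5 - i\right) = -20 + 4 i$)
$n{\left(P,f \right)} = \frac{-793 + P}{-8 + f}$ ($n{\left(P,f \right)} = \frac{P - 793}{f - 8} = \frac{-793 + P}{-8 + f}$)
$\frac{1}{n{\left(781,115 \right)} - 463546} = \frac{1}{\frac{-793 + 781}{-8 + 115} - 463546} = \frac{1}{\frac{1}{107} \left(-12\right) - 463546} = \frac{1}{- \frac{12}{107} - 463546} = \frac{1}{- \frac{49599434}{107}} = - \frac{107}{49599434}$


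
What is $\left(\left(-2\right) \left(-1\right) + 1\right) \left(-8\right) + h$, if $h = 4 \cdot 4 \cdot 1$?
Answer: $-8$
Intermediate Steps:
$h = 16$ ($h = 16 \cdot 1 = 16$)
$\left(\left(-2\right) \left(-1\right) + 1\right) \left(-8\right) + h = \left(\left(-2\right) \left(-1\right) + 1\right) \left(-8\right) + 16 = \left(2 + 1\right) \left(-8\right) + 16 = 3 \left(-8\right) + 16 = -24 + 16 = -8$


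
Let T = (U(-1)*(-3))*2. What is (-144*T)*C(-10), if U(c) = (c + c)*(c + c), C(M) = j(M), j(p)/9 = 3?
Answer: 93312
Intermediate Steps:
j(p) = 27 (j(p) = 9*3 = 27)
C(M) = 27
U(c) = 4*c**2 (U(c) = (2*c)*(2*c) = 4*c**2)
T = -24 (T = ((4*(-1)**2)*(-3))*2 = ((4*1)*(-3))*2 = (4*(-3))*2 = -12*2 = -24)
(-144*T)*C(-10) = -144*(-24)*27 = 3456*27 = 93312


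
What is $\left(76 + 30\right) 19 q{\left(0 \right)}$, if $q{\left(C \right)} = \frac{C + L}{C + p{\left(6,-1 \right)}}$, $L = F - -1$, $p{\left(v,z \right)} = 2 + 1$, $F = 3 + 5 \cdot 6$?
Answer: $\frac{68476}{3} \approx 22825.0$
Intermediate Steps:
$F = 33$ ($F = 3 + 30 = 33$)
$p{\left(v,z \right)} = 3$
$L = 34$ ($L = 33 - -1 = 33 + 1 = 34$)
$q{\left(C \right)} = \frac{34 + C}{3 + C}$ ($q{\left(C \right)} = \frac{C + 34}{C + 3} = \frac{34 + C}{3 + C}$)
$\left(76 + 30\right) 19 q{\left(0 \right)} = \left(76 + 30\right) 19 \frac{34 + 0}{3 + 0} = 106 \cdot 19 \cdot \frac{1}{3} \cdot 34 = 106 \cdot 19 \cdot \frac{34}{3} = 106 \cdot \frac{646}{3} = \frac{68476}{3}$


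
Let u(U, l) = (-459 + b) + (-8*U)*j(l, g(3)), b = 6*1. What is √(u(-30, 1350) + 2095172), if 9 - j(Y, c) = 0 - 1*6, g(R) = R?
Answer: √2098319 ≈ 1448.6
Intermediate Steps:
b = 6
j(Y, c) = 15 (j(Y, c) = 9 - (0 - 1*6) = 9 - (0 - 6) = 9 - 1*(-6) = 9 + 6 = 15)
u(U, l) = -453 - 120*U (u(U, l) = (-459 + 6) - 8*U*15 = -453 - 120*U)
√(u(-30, 1350) + 2095172) = √((-453 - 120*(-30)) + 2095172) = √((-453 + 3600) + 2095172) = √(3147 + 2095172) = √2098319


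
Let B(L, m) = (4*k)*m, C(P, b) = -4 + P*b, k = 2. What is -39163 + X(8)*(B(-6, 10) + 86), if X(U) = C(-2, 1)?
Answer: -40159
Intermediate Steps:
X(U) = -6 (X(U) = -4 - 2*1 = -4 - 2 = -6)
B(L, m) = 8*m (B(L, m) = (4*2)*m = 8*m)
-39163 + X(8)*(B(-6, 10) + 86) = -39163 - 6*(8*10 + 86) = -39163 - 6*(80 + 86) = -39163 - 6*166 = -39163 - 996 = -40159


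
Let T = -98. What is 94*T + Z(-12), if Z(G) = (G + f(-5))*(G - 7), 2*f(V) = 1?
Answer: -17987/2 ≈ -8993.5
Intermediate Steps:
f(V) = ½ (f(V) = (½)*1 = ½)
Z(G) = (½ + G)*(-7 + G) (Z(G) = (G + ½)*(G - 7) = (½ + G)*(-7 + G))
94*T + Z(-12) = 94*(-98) + (-7/2 + (-12)² - 13/2*(-12)) = -9212 + (-7/2 + 144 + 78) = -9212 + 437/2 = -17987/2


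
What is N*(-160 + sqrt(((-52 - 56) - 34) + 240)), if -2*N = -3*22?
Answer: -5280 + 231*sqrt(2) ≈ -4953.3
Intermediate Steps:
N = 33 (N = -(-3)*22/2 = -1/2*(-66) = 33)
N*(-160 + sqrt(((-52 - 56) - 34) + 240)) = 33*(-160 + sqrt(((-52 - 56) - 34) + 240)) = 33*(-160 + sqrt((-108 - 34) + 240)) = 33*(-160 + sqrt(-142 + 240)) = 33*(-160 + sqrt(98)) = 33*(-160 + 7*sqrt(2)) = -5280 + 231*sqrt(2)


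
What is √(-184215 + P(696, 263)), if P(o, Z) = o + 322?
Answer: I*√183197 ≈ 428.02*I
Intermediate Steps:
P(o, Z) = 322 + o
√(-184215 + P(696, 263)) = √(-184215 + (322 + 696)) = √(-184215 + 1018) = √(-183197) = I*√183197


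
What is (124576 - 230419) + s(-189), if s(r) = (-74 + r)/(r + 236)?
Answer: -4974884/47 ≈ -1.0585e+5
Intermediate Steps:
s(r) = (-74 + r)/(236 + r)
(124576 - 230419) + s(-189) = (124576 - 230419) + (-74 - 189)/(236 - 189) = -105843 - 263/47 = -4974884/47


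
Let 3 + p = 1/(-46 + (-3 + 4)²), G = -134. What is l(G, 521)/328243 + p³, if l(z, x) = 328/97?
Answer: -80091010020376/2901380907375 ≈ -27.604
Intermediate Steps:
l(z, x) = 328/97 (l(z, x) = 328*(1/97) = 328/97)
p = -136/45 (p = -3 + 1/(-46 + (-3 + 4)²) = -3 + 1/(-46 + 1²) = -3 + 1/(-46 + 1) = -3 + 1/(-45) = -3 - 1/45 = -136/45 ≈ -3.0222)
l(G, 521)/328243 + p³ = (328/97)/328243 + (-136/45)³ = (328/97)*(1/328243) - 2515456/91125 = 328/31839571 - 2515456/91125 = -80091010020376/2901380907375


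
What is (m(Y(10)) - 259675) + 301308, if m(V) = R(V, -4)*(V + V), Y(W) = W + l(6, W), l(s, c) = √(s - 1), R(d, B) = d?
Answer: 41843 + 40*√5 ≈ 41932.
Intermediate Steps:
l(s, c) = √(-1 + s)
Y(W) = W + √5 (Y(W) = W + √(-1 + 6) = W + √5)
m(V) = 2*V² (m(V) = V*(V + V) = V*(2*V) = 2*V²)
(m(Y(10)) - 259675) + 301308 = (2*(10 + √5)² - 259675) + 301308 = (-259675 + 2*(10 + √5)²) + 301308 = 41633 + 2*(10 + √5)²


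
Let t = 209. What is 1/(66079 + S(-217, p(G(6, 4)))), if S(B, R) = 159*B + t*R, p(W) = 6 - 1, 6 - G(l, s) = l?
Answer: 1/32621 ≈ 3.0655e-5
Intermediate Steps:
G(l, s) = 6 - l
p(W) = 5
S(B, R) = 159*B + 209*R
1/(66079 + S(-217, p(G(6, 4)))) = 1/(66079 + (159*(-217) + 209*5)) = 1/(66079 + (-34503 + 1045)) = 1/(66079 - 33458) = 1/32621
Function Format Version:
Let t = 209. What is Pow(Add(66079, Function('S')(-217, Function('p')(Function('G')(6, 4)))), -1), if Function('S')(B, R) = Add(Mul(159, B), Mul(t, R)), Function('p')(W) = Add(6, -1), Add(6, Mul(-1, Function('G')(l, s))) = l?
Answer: Rational(1, 32621) ≈ 3.0655e-5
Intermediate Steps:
Function('G')(l, s) = Add(6, Mul(-1, l))
Function('p')(W) = 5
Function('S')(B, R) = Add(Mul(159, B), Mul(209, R))
Pow(Add(66079, Function('S')(-217, Function('p')(Function('G')(6, 4)))), -1) = Pow(Add(66079, Add(Mul(159, -217), Mul(209, 5))), -1) = Pow(Add(66079, Add(-34503, 1045)), -1) = Pow(Add(66079, -33458), -1) = Pow(32621, -1) = Rational(1, 32621)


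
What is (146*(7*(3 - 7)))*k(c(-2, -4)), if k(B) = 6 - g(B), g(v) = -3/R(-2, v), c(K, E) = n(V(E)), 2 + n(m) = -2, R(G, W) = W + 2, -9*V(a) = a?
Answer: -18396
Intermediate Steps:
V(a) = -a/9
R(G, W) = 2 + W
n(m) = -4 (n(m) = -2 - 2 = -4)
c(K, E) = -4
g(v) = -3/(2 + v)
k(B) = 6 + 3/(2 + B) (k(B) = 6 - (-3)/(2 + B) = 6 + 3/(2 + B))
(146*(7*(3 - 7)))*k(c(-2, -4)) = (146*(7*(3 - 7)))*(3*(5 + 2*(-4))/(2 - 4)) = (146*(7*(-4)))*(3*(5 - 8)/(-2)) = (146*(-28))*(3*(-1/2)*(-3)) = -4088*9/2 = -18396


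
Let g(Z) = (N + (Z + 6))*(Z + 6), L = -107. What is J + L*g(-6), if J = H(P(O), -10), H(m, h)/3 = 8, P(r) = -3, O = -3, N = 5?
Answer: 24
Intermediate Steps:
H(m, h) = 24 (H(m, h) = 3*8 = 24)
J = 24
g(Z) = (6 + Z)*(11 + Z) (g(Z) = (5 + (Z + 6))*(Z + 6) = (5 + (6 + Z))*(6 + Z) = (11 + Z)*(6 + Z) = (6 + Z)*(11 + Z))
J + L*g(-6) = 24 - 107*(66 + (-6)² + 17*(-6)) = 24 - 107*(66 + 36 - 102) = 24 - 107*0 = 24 + 0 = 24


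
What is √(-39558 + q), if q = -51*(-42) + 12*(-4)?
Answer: 2*I*√9366 ≈ 193.56*I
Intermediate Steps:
q = 2094 (q = 2142 - 48 = 2094)
√(-39558 + q) = √(-39558 + 2094) = √(-37464) = 2*I*√9366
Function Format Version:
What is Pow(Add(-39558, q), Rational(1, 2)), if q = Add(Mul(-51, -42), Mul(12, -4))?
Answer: Mul(2, I, Pow(9366, Rational(1, 2))) ≈ Mul(193.56, I)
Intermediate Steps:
q = 2094 (q = Add(2142, -48) = 2094)
Pow(Add(-39558, q), Rational(1, 2)) = Pow(Add(-39558, 2094), Rational(1, 2)) = Pow(-37464, Rational(1, 2)) = Mul(2, I, Pow(9366, Rational(1, 2)))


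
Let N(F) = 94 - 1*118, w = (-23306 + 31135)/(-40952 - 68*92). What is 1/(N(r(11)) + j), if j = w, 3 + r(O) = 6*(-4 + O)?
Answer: -47208/1140821 ≈ -0.041381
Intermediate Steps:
w = -7829/47208 (w = 7829/(-40952 - 6256) = 7829/(-47208) = 7829*(-1/47208) = -7829/47208 ≈ -0.16584)
r(O) = -27 + 6*O (r(O) = -3 + 6*(-4 + O) = -3 + (-24 + 6*O) = -27 + 6*O)
N(F) = -24 (N(F) = 94 - 118 = -24)
j = -7829/47208 ≈ -0.16584
1/(N(r(11)) + j) = 1/(-24 - 7829/47208) = 1/(-1140821/47208) = -47208/1140821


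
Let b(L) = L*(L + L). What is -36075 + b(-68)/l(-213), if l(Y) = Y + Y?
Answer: -7688599/213 ≈ -36097.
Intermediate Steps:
l(Y) = 2*Y
b(L) = 2*L² (b(L) = L*(2*L) = 2*L²)
-36075 + b(-68)/l(-213) = -36075 + (2*(-68)²)/((2*(-213))) = -36075 + (2*4624)/(-426) = -36075 + 9248*(-1/426) = -36075 - 4624/213 = -7688599/213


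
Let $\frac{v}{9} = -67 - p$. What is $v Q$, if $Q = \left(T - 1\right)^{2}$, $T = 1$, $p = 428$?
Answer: $0$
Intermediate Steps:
$v = -4455$ ($v = 9 \left(-67 - 428\right) = 9 \left(-495\right) = -4455$)
$Q = 0$ ($Q = \left(1 - 1\right)^{2} = 0^{2} = 0$)
$v Q = \left(-4455\right) 0 = 0$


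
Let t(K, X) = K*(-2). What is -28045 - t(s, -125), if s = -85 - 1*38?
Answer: -28291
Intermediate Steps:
s = -123 (s = -85 - 38 = -123)
t(K, X) = -2*K
-28045 - t(s, -125) = -28045 - (-2)*(-123) = -28045 - 1*246 = -28045 - 246 = -28291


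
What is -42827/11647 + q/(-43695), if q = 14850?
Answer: -45428527/11309237 ≈ -4.0169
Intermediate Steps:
-42827/11647 + q/(-43695) = -42827/11647 + 14850/(-43695) = -42827*1/11647 + 14850*(-1/43695) = -42827/11647 - 330/971 = -45428527/11309237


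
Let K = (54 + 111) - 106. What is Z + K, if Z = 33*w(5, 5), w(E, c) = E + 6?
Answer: 422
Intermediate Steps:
w(E, c) = 6 + E
K = 59 (K = 165 - 106 = 59)
Z = 363 (Z = 33*(6 + 5) = 33*11 = 363)
Z + K = 363 + 59 = 422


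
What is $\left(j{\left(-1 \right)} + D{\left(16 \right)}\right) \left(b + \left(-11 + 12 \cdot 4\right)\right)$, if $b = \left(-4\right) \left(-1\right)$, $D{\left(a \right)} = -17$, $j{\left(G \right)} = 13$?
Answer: $-164$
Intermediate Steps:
$b = 4$
$\left(j{\left(-1 \right)} + D{\left(16 \right)}\right) \left(b + \left(-11 + 12 \cdot 4\right)\right) = \left(13 - 17\right) \left(4 + \left(-11 + 12 \cdot 4\right)\right) = - 4 \left(4 + \left(-11 + 48\right)\right) = - 4 \left(4 + 37\right) = \left(-4\right) 41 = -164$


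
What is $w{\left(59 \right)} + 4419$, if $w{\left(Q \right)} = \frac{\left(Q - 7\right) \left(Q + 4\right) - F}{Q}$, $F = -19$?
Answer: $\frac{264016}{59} \approx 4474.8$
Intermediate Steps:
$w{\left(Q \right)} = \frac{19 + \left(-7 + Q\right) \left(4 + Q\right)}{Q}$ ($w{\left(Q \right)} = \frac{\left(Q - 7\right) \left(Q + 4\right) - -19}{Q} = \frac{\left(-7 + Q\right) \left(4 + Q\right) + 19}{Q} = \frac{19 + \left(-7 + Q\right) \left(4 + Q\right)}{Q}$)
$w{\left(59 \right)} + 4419 = \left(-3 + 59 - \frac{9}{59}\right) + 4419 = \frac{3295}{59} + 4419 = \frac{264016}{59}$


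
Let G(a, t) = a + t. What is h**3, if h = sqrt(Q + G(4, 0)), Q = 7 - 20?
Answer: -27*I ≈ -27.0*I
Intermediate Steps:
Q = -13
h = 3*I (h = sqrt(-13 + (4 + 0)) = sqrt(-13 + 4) = sqrt(-9) = 3*I ≈ 3.0*I)
h**3 = (3*I)**3 = -27*I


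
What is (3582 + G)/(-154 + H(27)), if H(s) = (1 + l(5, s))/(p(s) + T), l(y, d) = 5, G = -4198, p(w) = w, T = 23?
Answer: 15400/3847 ≈ 4.0031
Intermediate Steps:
H(s) = 6/(23 + s) (H(s) = (1 + 5)/(s + 23) = 6/(23 + s))
(3582 + G)/(-154 + H(27)) = (3582 - 4198)/(-154 + 6/(23 + 27)) = -616/(-154 + 6/50) = -616/(-154 + 6*(1/50)) = -616/(-154 + 3/25) = -616/(-3847/25) = -616*(-25/3847) = 15400/3847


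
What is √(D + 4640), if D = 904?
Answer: 6*√154 ≈ 74.458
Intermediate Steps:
√(D + 4640) = √(904 + 4640) = √5544 = 6*√154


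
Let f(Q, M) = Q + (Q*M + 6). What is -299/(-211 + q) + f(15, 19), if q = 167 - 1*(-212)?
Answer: 51109/168 ≈ 304.22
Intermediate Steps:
f(Q, M) = 6 + Q + M*Q (f(Q, M) = Q + (M*Q + 6) = Q + (6 + M*Q) = 6 + Q + M*Q)
q = 379 (q = 167 + 212 = 379)
-299/(-211 + q) + f(15, 19) = -299/(-211 + 379) + (6 + 15 + 19*15) = -299/168 + (6 + 15 + 285) = -299*1/168 + 306 = -299/168 + 306 = 51109/168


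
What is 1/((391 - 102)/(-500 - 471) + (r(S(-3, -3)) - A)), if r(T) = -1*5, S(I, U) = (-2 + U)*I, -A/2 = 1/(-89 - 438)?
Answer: -511717/2712830 ≈ -0.18863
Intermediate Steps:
A = 2/527 (A = -2/(-89 - 438) = -2/(-527) = -2*(-1/527) = 2/527 ≈ 0.0037951)
S(I, U) = I*(-2 + U)
r(T) = -5
1/((391 - 102)/(-500 - 471) + (r(S(-3, -3)) - A)) = 1/((391 - 102)/(-500 - 471) + (-5 - 1*2/527)) = 1/(289/(-971) + (-5 - 2/527)) = 1/(289*(-1/971) - 2637/527) = 1/(-289/971 - 2637/527) = 1/(-2712830/511717) = -511717/2712830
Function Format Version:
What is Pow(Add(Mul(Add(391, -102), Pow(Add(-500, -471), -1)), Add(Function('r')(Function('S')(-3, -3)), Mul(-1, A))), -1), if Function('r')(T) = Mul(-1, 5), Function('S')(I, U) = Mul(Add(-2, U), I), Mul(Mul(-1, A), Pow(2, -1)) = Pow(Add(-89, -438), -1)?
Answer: Rational(-511717, 2712830) ≈ -0.18863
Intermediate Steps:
A = Rational(2, 527) (A = Mul(-2, Pow(Add(-89, -438), -1)) = Mul(-2, Pow(-527, -1)) = Mul(-2, Rational(-1, 527)) = Rational(2, 527) ≈ 0.0037951)
Function('S')(I, U) = Mul(I, Add(-2, U))
Function('r')(T) = -5
Pow(Add(Mul(Add(391, -102), Pow(Add(-500, -471), -1)), Add(Function('r')(Function('S')(-3, -3)), Mul(-1, A))), -1) = Pow(Add(Mul(Add(391, -102), Pow(Add(-500, -471), -1)), Add(-5, Mul(-1, Rational(2, 527)))), -1) = Pow(Add(Mul(289, Pow(-971, -1)), Add(-5, Rational(-2, 527))), -1) = Pow(Add(Mul(289, Rational(-1, 971)), Rational(-2637, 527)), -1) = Pow(Add(Rational(-289, 971), Rational(-2637, 527)), -1) = Pow(Rational(-2712830, 511717), -1) = Rational(-511717, 2712830)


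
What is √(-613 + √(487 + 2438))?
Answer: √(-613 + 15*√13) ≈ 23.641*I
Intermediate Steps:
√(-613 + √(487 + 2438)) = √(-613 + √2925) = √(-613 + 15*√13)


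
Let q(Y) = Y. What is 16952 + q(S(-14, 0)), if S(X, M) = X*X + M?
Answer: 17148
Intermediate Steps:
S(X, M) = M + X**2 (S(X, M) = X**2 + M = M + X**2)
16952 + q(S(-14, 0)) = 16952 + (0 + (-14)**2) = 16952 + (0 + 196) = 16952 + 196 = 17148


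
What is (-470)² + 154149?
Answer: 375049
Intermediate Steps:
(-470)² + 154149 = 220900 + 154149 = 375049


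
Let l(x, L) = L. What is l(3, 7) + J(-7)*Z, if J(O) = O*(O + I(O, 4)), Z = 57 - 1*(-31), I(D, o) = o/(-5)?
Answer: 24059/5 ≈ 4811.8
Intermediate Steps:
I(D, o) = -o/5 (I(D, o) = o*(-⅕) = -o/5)
Z = 88 (Z = 57 + 31 = 88)
J(O) = O*(-⅘ + O) (J(O) = O*(O - ⅕*4) = O*(O - ⅘) = O*(-⅘ + O))
l(3, 7) + J(-7)*Z = 7 + ((⅕)*(-7)*(-4 + 5*(-7)))*88 = 7 + ((⅕)*(-7)*(-4 - 35))*88 = 7 + ((⅕)*(-7)*(-39))*88 = 7 + (273/5)*88 = 7 + 24024/5 = 24059/5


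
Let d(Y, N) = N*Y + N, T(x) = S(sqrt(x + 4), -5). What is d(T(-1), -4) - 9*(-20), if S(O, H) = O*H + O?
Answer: 176 + 16*sqrt(3) ≈ 203.71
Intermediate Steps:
S(O, H) = O + H*O (S(O, H) = H*O + O = O + H*O)
T(x) = -4*sqrt(4 + x) (T(x) = sqrt(x + 4)*(1 - 5) = sqrt(4 + x)*(-4) = -4*sqrt(4 + x))
d(Y, N) = N + N*Y
d(T(-1), -4) - 9*(-20) = -4*(1 - 4*sqrt(4 - 1)) - 9*(-20) = -4*(1 - 4*sqrt(3)) + 180 = (-4 + 16*sqrt(3)) + 180 = 176 + 16*sqrt(3)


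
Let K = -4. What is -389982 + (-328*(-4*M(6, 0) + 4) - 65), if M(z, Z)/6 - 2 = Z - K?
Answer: -344127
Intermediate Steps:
M(z, Z) = 36 + 6*Z (M(z, Z) = 12 + 6*(Z - 1*(-4)) = 12 + 6*(Z + 4) = 12 + 6*(4 + Z) = 12 + (24 + 6*Z) = 36 + 6*Z)
-389982 + (-328*(-4*M(6, 0) + 4) - 65) = -389982 + (-328*(-4*(36 + 6*0) + 4) - 65) = -389982 + (-328*(-4*(36 + 0) + 4) - 65) = -389982 + (-328*(-4*36 + 4) - 65) = -389982 + (-328*(-144 + 4) - 65) = -389982 + (-328*(-140) - 65) = -389982 + (45920 - 65) = -389982 + 45855 = -344127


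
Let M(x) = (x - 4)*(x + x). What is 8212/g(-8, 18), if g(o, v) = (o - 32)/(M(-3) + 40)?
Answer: -84173/5 ≈ -16835.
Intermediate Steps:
M(x) = 2*x*(-4 + x) (M(x) = (-4 + x)*(2*x) = 2*x*(-4 + x))
g(o, v) = -16/41 + o/82 (g(o, v) = (o - 32)/(2*(-3)*(-4 - 3) + 40) = (-32 + o)/(2*(-3)*(-7) + 40) = (-32 + o)/(42 + 40) = (-32 + o)/82 = (-32 + o)*(1/82) = -16/41 + o/82)
8212/g(-8, 18) = 8212/(-16/41 + (1/82)*(-8)) = 8212/(-16/41 - 4/41) = 8212/(-20/41) = 8212*(-41/20) = -84173/5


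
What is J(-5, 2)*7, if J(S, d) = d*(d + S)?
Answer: -42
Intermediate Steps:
J(S, d) = d*(S + d)
J(-5, 2)*7 = (2*(-5 + 2))*7 = (2*(-3))*7 = -6*7 = -42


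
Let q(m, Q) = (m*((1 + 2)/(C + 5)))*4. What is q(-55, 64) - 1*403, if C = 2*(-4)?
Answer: -183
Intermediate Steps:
C = -8
q(m, Q) = -4*m (q(m, Q) = (m*((1 + 2)/(-8 + 5)))*4 = (m*(3/(-3)))*4 = (m*(3*(-⅓)))*4 = (m*(-1))*4 = -m*4 = -4*m)
q(-55, 64) - 1*403 = -4*(-55) - 1*403 = 220 - 403 = -183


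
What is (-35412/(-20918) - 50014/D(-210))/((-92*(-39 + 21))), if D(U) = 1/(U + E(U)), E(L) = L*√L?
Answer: 18308377861/2886684 + 875245*I*√210/138 ≈ 6342.4 + 91910.0*I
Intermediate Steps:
E(L) = L^(3/2)
D(U) = 1/(U + U^(3/2))
(-35412/(-20918) - 50014/D(-210))/((-92*(-39 + 21))) = (-35412/(-20918) - (-10502940 - 10502940*I*√210))/((-92*(-39 + 21))) = (-35412*(-1/20918) - (-10502940 - 10502940*I*√210))/((-92*(-18))) = (17706/10459 - 50014*(-210 - 210*I*√210))/1656 = (17706/10459 + (10502940 + 10502940*I*√210))*(1/1656) = (109850267166/10459 + 10502940*I*√210)*(1/1656) = 18308377861/2886684 + 875245*I*√210/138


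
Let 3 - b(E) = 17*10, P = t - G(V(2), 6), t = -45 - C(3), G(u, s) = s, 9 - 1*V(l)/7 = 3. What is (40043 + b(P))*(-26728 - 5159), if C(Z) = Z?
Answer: -1271526012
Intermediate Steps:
V(l) = 42 (V(l) = 63 - 7*3 = 63 - 21 = 42)
t = -48 (t = -45 - 1*3 = -45 - 3 = -48)
P = -54 (P = -48 - 1*6 = -48 - 6 = -54)
b(E) = -167 (b(E) = 3 - 17*10 = 3 - 1*170 = 3 - 170 = -167)
(40043 + b(P))*(-26728 - 5159) = (40043 - 167)*(-26728 - 5159) = 39876*(-31887) = -1271526012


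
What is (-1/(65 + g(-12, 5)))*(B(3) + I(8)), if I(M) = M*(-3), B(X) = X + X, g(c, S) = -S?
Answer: 3/10 ≈ 0.30000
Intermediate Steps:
B(X) = 2*X
I(M) = -3*M
(-1/(65 + g(-12, 5)))*(B(3) + I(8)) = (-1/(65 - 1*5))*(2*3 - 3*8) = (-1/(65 - 5))*(6 - 24) = -1/60*(-18) = 3/10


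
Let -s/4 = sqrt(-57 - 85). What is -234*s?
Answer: 936*I*sqrt(142) ≈ 11154.0*I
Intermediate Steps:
s = -4*I*sqrt(142) (s = -4*sqrt(-57 - 85) = -4*I*sqrt(142) ≈ -47.666*I)
-234*s = -(-936)*I*sqrt(142) = 936*I*sqrt(142)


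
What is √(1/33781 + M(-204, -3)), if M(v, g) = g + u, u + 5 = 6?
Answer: I*√2282278141/33781 ≈ 1.4142*I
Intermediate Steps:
u = 1 (u = -5 + 6 = 1)
M(v, g) = 1 + g (M(v, g) = g + 1 = 1 + g)
√(1/33781 + M(-204, -3)) = √(1/33781 + (1 - 3)) = √(1/33781 - 2) = √(-67561/33781) = I*√2282278141/33781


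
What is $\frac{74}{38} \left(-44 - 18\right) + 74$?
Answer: $- \frac{888}{19} \approx -46.737$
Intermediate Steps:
$\frac{74}{38} \left(-44 - 18\right) + 74 = 74 \cdot \frac{1}{38} \left(-62\right) + 74 = \frac{37}{19} \left(-62\right) + 74 = - \frac{2294}{19} + 74 = - \frac{888}{19}$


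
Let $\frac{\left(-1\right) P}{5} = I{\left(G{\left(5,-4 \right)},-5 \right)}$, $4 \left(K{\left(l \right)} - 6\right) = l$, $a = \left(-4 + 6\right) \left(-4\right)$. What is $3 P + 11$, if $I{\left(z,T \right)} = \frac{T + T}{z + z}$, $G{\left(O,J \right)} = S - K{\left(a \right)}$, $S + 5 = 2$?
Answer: $\frac{2}{7} \approx 0.28571$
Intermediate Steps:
$a = -8$ ($a = 2 \left(-4\right) = -8$)
$K{\left(l \right)} = 6 + \frac{l}{4}$
$S = -3$ ($S = -5 + 2 = -3$)
$G{\left(O,J \right)} = -7$ ($G{\left(O,J \right)} = -3 - \left(6 + \frac{1}{4} \left(-8\right)\right) = -3 - \left(6 - 2\right) = -3 - 4 = -7$)
$I{\left(z,T \right)} = \frac{T}{z}$ ($I{\left(z,T \right)} = \frac{2 T}{2 z} = 2 T \frac{1}{2 z} = \frac{T}{z}$)
$P = - \frac{25}{7}$ ($P = - 5 \left(- \frac{5}{-7}\right) = - 5 \left(\left(-5\right) \left(- \frac{1}{7}\right)\right) = \left(-5\right) \frac{5}{7} = - \frac{25}{7} \approx -3.5714$)
$3 P + 11 = 3 \left(- \frac{25}{7}\right) + 11 = - \frac{75}{7} + 11 = \frac{2}{7}$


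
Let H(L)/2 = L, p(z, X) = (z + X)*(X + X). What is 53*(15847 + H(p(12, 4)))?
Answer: 853459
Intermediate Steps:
p(z, X) = 2*X*(X + z) (p(z, X) = (X + z)*(2*X) = 2*X*(X + z))
H(L) = 2*L
53*(15847 + H(p(12, 4))) = 53*(15847 + 2*(2*4*(4 + 12))) = 53*(15847 + 2*(2*4*16)) = 53*(15847 + 2*128) = 53*(15847 + 256) = 53*16103 = 853459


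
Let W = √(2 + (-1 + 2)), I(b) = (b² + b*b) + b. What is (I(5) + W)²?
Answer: (55 + √3)² ≈ 3218.5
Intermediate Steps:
I(b) = b + 2*b² (I(b) = (b² + b²) + b = 2*b² + b = b + 2*b²)
W = √3 (W = √(2 + 1) = √3 ≈ 1.7320)
(I(5) + W)² = (5*(1 + 2*5) + √3)² = (5*(1 + 10) + √3)² = (5*11 + √3)² = (55 + √3)²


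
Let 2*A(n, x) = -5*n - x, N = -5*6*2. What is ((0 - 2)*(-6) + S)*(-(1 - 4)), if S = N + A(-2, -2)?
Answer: -126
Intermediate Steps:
N = -60 (N = -30*2 = -60)
A(n, x) = -5*n/2 - x/2 (A(n, x) = (-5*n - x)/2 = (-x - 5*n)/2 = -5*n/2 - x/2)
S = -54 (S = -60 + (-5/2*(-2) - ½*(-2)) = -60 + (5 + 1) = -60 + 6 = -54)
((0 - 2)*(-6) + S)*(-(1 - 4)) = ((0 - 2)*(-6) - 54)*(-(1 - 4)) = (-2*(-6) - 54)*(-1*(-3)) = (12 - 54)*3 = -42*3 = -126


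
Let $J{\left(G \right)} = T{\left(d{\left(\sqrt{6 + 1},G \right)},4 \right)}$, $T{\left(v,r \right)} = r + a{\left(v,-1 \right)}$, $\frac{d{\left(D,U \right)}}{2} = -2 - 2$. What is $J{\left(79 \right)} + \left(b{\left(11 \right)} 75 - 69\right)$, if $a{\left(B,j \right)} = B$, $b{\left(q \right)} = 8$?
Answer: $527$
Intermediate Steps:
$d{\left(D,U \right)} = -8$ ($d{\left(D,U \right)} = 2 \left(-2 - 2\right) = 2 \left(-4\right) = -8$)
$T{\left(v,r \right)} = r + v$
$J{\left(G \right)} = -4$ ($J{\left(G \right)} = 4 - 8 = -4$)
$J{\left(79 \right)} + \left(b{\left(11 \right)} 75 - 69\right) = -4 + \left(8 \cdot 75 - 69\right) = -4 + \left(600 - 69\right) = -4 + 531 = 527$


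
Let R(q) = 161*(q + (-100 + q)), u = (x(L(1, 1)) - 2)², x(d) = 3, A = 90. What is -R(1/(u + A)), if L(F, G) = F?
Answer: 209254/13 ≈ 16096.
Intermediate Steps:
u = 1 (u = (3 - 2)² = 1² = 1)
R(q) = -16100 + 322*q (R(q) = 161*(-100 + 2*q) = -16100 + 322*q)
-R(1/(u + A)) = -(-16100 + 322/(1 + 90)) = -(-16100 + 322/91) = -(-16100 + 322*(1/91)) = -(-16100 + 46/13) = -1*(-209254/13) = 209254/13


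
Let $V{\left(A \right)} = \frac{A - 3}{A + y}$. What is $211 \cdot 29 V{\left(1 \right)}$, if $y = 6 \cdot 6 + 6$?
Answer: $- \frac{12238}{43} \approx -284.6$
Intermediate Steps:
$y = 42$ ($y = 36 + 6 = 42$)
$V{\left(A \right)} = \frac{-3 + A}{42 + A}$ ($V{\left(A \right)} = \frac{A - 3}{A + 42} = \frac{-3 + A}{42 + A}$)
$211 \cdot 29 V{\left(1 \right)} = 211 \cdot 29 \frac{-3 + 1}{42 + 1} = 6119 \cdot \frac{1}{43} \left(-2\right) = 6119 \left(- \frac{2}{43}\right) = - \frac{12238}{43}$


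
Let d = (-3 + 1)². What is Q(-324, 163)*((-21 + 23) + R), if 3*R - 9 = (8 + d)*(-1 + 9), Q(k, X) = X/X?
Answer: 37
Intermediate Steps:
Q(k, X) = 1
d = 4 (d = (-2)² = 4)
R = 35 (R = 3 + ((8 + 4)*(-1 + 9))/3 = 3 + (12*8)/3 = 3 + (⅓)*96 = 3 + 32 = 35)
Q(-324, 163)*((-21 + 23) + R) = 1*((-21 + 23) + 35) = 1*(2 + 35) = 1*37 = 37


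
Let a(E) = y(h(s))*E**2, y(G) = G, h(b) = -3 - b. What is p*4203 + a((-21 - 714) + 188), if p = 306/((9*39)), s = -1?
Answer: -7731800/13 ≈ -5.9475e+5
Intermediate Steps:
p = 34/39 (p = 306/351 = 306*(1/351) = 34/39 ≈ 0.87179)
a(E) = -2*E**2 (a(E) = (-3 - 1*(-1))*E**2 = (-3 + 1)*E**2 = -2*E**2)
p*4203 + a((-21 - 714) + 188) = (34/39)*4203 - 2*((-21 - 714) + 188)**2 = 47634/13 - 2*(-735 + 188)**2 = 47634/13 - 2*(-547)**2 = 47634/13 - 2*299209 = 47634/13 - 598418 = -7731800/13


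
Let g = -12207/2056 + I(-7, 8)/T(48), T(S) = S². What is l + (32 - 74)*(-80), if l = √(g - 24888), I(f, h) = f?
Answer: 3360 + 7*I*√77311889047/12336 ≈ 3360.0 + 157.78*I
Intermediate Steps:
g = -3517415/592128 (g = -12207/2056 - 7/(48²) = -12207*1/2056 - 7/2304 = -12207/2056 - 7*1/2304 = -12207/2056 - 7/2304 = -3517415/592128 ≈ -5.9403)
l = 7*I*√77311889047/12336 (l = √(-3517415/592128 - 24888) = √(-14740399079/592128) = 7*I*√77311889047/12336 ≈ 157.78*I)
l + (32 - 74)*(-80) = 7*I*√77311889047/12336 + (32 - 74)*(-80) = 7*I*√77311889047/12336 - 42*(-80) = 7*I*√77311889047/12336 + 3360 = 3360 + 7*I*√77311889047/12336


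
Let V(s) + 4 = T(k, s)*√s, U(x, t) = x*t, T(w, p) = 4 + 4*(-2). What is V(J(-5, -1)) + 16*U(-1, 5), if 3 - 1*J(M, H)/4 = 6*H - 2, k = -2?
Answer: -84 - 8*√11 ≈ -110.53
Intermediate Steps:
J(M, H) = 20 - 24*H (J(M, H) = 12 - 4*(6*H - 2) = 12 - 4*(-2 + 6*H) = 12 + (8 - 24*H) = 20 - 24*H)
T(w, p) = -4 (T(w, p) = 4 - 8 = -4)
U(x, t) = t*x
V(s) = -4 - 4*√s
V(J(-5, -1)) + 16*U(-1, 5) = (-4 - 4*√(20 - 24*(-1))) + 16*(5*(-1)) = (-4 - 4*√(20 + 24)) + 16*(-5) = (-4 - 8*√11) - 80 = -84 - 8*√11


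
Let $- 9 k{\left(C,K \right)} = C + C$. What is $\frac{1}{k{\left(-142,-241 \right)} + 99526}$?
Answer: $\frac{9}{896018} \approx 1.0044 \cdot 10^{-5}$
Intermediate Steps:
$k{\left(C,K \right)} = - \frac{2 C}{9}$ ($k{\left(C,K \right)} = - \frac{C + C}{9} = - \frac{2 C}{9}$)
$\frac{1}{k{\left(-142,-241 \right)} + 99526} = \frac{1}{\left(- \frac{2}{9}\right) \left(-142\right) + 99526} = \frac{1}{\frac{284}{9} + 99526} = \frac{1}{\frac{896018}{9}} = \frac{9}{896018}$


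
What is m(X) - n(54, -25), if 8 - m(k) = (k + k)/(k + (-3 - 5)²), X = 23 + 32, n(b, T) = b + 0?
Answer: -5584/119 ≈ -46.924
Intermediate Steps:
n(b, T) = b
X = 55
m(k) = 8 - 2*k/(64 + k) (m(k) = 8 - (k + k)/(k + (-3 - 5)²) = 8 - 2*k/(k + (-8)²) = 8 - 2*k/(k + 64) = 8 - 2*k/(64 + k))
m(X) - n(54, -25) = 2*(256 + 3*55)/(64 + 55) - 1*54 = 2*(256 + 165)/119 - 54 = 2*(1/119)*421 - 54 = 842/119 - 54 = -5584/119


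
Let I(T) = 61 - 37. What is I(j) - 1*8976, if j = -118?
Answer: -8952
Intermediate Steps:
I(T) = 24
I(j) - 1*8976 = 24 - 1*8976 = 24 - 8976 = -8952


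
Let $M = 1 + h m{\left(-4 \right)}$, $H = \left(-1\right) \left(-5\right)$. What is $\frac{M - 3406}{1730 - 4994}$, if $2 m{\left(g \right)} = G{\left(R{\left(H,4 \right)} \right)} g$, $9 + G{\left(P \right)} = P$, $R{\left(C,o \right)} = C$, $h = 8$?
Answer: $\frac{3341}{3264} \approx 1.0236$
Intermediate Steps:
$H = 5$
$G{\left(P \right)} = -9 + P$
$m{\left(g \right)} = - 2 g$ ($m{\left(g \right)} = \frac{\left(-9 + 5\right) g}{2} = \frac{\left(-4\right) g}{2} = - 2 g$)
$M = 65$ ($M = 1 + 8 \left(\left(-2\right) \left(-4\right)\right) = 1 + 8 \cdot 8 = 1 + 64 = 65$)
$\frac{M - 3406}{1730 - 4994} = \frac{65 - 3406}{1730 - 4994} = - \frac{3341}{-3264} = \left(-3341\right) \left(- \frac{1}{3264}\right) = \frac{3341}{3264}$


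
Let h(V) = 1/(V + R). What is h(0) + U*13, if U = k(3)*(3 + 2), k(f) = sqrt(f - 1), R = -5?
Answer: -1/5 + 65*sqrt(2) ≈ 91.724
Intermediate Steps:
k(f) = sqrt(-1 + f)
h(V) = 1/(-5 + V) (h(V) = 1/(V - 5) = 1/(-5 + V))
U = 5*sqrt(2) (U = sqrt(-1 + 3)*(3 + 2) = sqrt(2)*5 = 5*sqrt(2) ≈ 7.0711)
h(0) + U*13 = 1/(-5 + 0) + (5*sqrt(2))*13 = 1/(-5) + 65*sqrt(2) = -1/5 + 65*sqrt(2)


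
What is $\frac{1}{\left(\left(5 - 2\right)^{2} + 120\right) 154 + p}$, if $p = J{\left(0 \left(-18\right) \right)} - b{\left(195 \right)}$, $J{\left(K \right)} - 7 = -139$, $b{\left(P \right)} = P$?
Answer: $\frac{1}{19539} \approx 5.118 \cdot 10^{-5}$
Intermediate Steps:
$J{\left(K \right)} = -132$ ($J{\left(K \right)} = 7 - 139 = -132$)
$p = -327$ ($p = -132 - 195 = -327$)
$\frac{1}{\left(\left(5 - 2\right)^{2} + 120\right) 154 + p} = \frac{1}{\left(\left(5 - 2\right)^{2} + 120\right) 154 - 327} = \frac{1}{\left(3^{2} + 120\right) 154 - 327} = \frac{1}{\left(9 + 120\right) 154 - 327} = \frac{1}{129 \cdot 154 - 327} = \frac{1}{19866 - 327} = \frac{1}{19539}$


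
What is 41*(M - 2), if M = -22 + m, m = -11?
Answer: -1435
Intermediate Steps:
M = -33 (M = -22 - 11 = -33)
41*(M - 2) = 41*(-33 - 2) = 41*(-35) = -1435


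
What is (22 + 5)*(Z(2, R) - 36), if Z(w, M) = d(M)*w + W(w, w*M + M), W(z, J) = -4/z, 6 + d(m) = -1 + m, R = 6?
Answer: -1080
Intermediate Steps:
d(m) = -7 + m (d(m) = -6 + (-1 + m) = -7 + m)
Z(w, M) = -4/w + w*(-7 + M) (Z(w, M) = (-7 + M)*w - 4/w = w*(-7 + M) - 4/w = -4/w + w*(-7 + M))
(22 + 5)*(Z(2, R) - 36) = (22 + 5)*((-4 + 2**2*(-7 + 6))/2 - 36) = 27*((-4 + 4*(-1))/2 - 36) = 27*((-4 - 4)/2 - 36) = 27*((1/2)*(-8) - 36) = 27*(-4 - 36) = 27*(-40) = -1080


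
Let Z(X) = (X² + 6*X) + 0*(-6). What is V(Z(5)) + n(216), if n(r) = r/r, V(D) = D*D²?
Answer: 166376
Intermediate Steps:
Z(X) = X² + 6*X (Z(X) = (X² + 6*X) + 0 = X² + 6*X)
V(D) = D³
n(r) = 1
V(Z(5)) + n(216) = (5*(6 + 5))³ + 1 = (5*11)³ + 1 = 55³ + 1 = 166375 + 1 = 166376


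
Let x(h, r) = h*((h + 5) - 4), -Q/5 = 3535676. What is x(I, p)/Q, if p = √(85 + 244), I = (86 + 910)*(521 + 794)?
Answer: -85771008867/883919 ≈ -97035.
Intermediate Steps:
Q = -17678380 (Q = -5*3535676 = -17678380)
I = 1309740 (I = 996*1315 = 1309740)
p = √329 ≈ 18.138
x(h, r) = h*(1 + h) (x(h, r) = h*((5 + h) - 4) = h*(1 + h))
x(I, p)/Q = (1309740*(1 + 1309740))/(-17678380) = (1309740*1309741)*(-1/17678380) = 1715420177340*(-1/17678380) = -85771008867/883919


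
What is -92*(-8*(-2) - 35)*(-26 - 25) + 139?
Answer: -89009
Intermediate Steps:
-92*(-8*(-2) - 35)*(-26 - 25) + 139 = -92*(16 - 35)*(-51) + 139 = -(-1748)*(-51) + 139 = -92*969 + 139 = -89148 + 139 = -89009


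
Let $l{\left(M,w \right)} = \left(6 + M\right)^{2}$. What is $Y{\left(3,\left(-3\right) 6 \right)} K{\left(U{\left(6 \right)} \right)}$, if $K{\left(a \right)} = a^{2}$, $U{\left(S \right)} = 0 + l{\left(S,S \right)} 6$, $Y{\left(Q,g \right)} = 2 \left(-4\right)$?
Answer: $-5971968$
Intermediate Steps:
$Y{\left(Q,g \right)} = -8$
$U{\left(S \right)} = 6 \left(6 + S\right)^{2}$ ($U{\left(S \right)} = 0 + \left(6 + S\right)^{2} \cdot 6 = 0 + 6 \left(6 + S\right)^{2} = 6 \left(6 + S\right)^{2}$)
$Y{\left(3,\left(-3\right) 6 \right)} K{\left(U{\left(6 \right)} \right)} = - 8 \left(6 \left(6 + 6\right)^{2}\right)^{2} = - 8 \left(6 \cdot 12^{2}\right)^{2} = - 8 \left(6 \cdot 144\right)^{2} = - 8 \cdot 864^{2} = \left(-8\right) 746496 = -5971968$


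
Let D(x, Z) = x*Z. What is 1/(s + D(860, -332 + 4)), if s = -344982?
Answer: -1/627062 ≈ -1.5947e-6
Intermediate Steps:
D(x, Z) = Z*x
1/(s + D(860, -332 + 4)) = 1/(-344982 + (-332 + 4)*860) = 1/(-344982 - 328*860) = 1/(-344982 - 282080) = 1/(-627062) = -1/627062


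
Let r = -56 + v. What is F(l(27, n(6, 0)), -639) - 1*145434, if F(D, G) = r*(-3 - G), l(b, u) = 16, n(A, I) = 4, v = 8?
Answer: -175962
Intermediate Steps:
r = -48 (r = -56 + 8 = -48)
F(D, G) = 144 + 48*G (F(D, G) = -48*(-3 - G) = 144 + 48*G)
F(l(27, n(6, 0)), -639) - 1*145434 = (144 + 48*(-639)) - 1*145434 = (144 - 30672) - 145434 = -30528 - 145434 = -175962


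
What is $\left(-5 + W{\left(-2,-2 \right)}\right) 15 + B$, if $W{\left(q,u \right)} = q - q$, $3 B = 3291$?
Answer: $1022$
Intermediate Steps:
$B = 1097$ ($B = \frac{1}{3} \cdot 3291 = 1097$)
$W{\left(q,u \right)} = 0$
$\left(-5 + W{\left(-2,-2 \right)}\right) 15 + B = \left(-5 + 0\right) 15 + 1097 = \left(-5\right) 15 + 1097 = -75 + 1097 = 1022$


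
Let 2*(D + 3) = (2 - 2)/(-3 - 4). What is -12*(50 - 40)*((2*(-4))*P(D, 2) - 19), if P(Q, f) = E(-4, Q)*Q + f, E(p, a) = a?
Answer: 12840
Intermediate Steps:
D = -3 (D = -3 + ((2 - 2)/(-3 - 4))/2 = -3 + (0/(-7))/2 = -3 + (0*(-⅐))/2 = -3 + (½)*0 = -3 + 0 = -3)
P(Q, f) = f + Q² (P(Q, f) = Q*Q + f = Q² + f = f + Q²)
-12*(50 - 40)*((2*(-4))*P(D, 2) - 19) = -12*(50 - 40)*((2*(-4))*(2 + (-3)²) - 19) = -120*(-8*(2 + 9) - 19) = -120*(-8*11 - 19) = -120*(-88 - 19) = -120*(-107) = -12*(-1070) = 12840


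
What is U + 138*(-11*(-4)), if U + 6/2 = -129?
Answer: 5940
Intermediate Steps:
U = -132 (U = -3 - 129 = -132)
U + 138*(-11*(-4)) = -132 + 138*(-11*(-4)) = -132 + 138*44 = -132 + 6072 = 5940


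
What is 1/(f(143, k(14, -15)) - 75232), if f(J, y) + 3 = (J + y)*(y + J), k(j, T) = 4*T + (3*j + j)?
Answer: -1/55914 ≈ -1.7885e-5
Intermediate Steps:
k(j, T) = 4*T + 4*j
f(J, y) = -3 + (J + y)² (f(J, y) = -3 + (J + y)*(y + J) = -3 + (J + y)*(J + y) = -3 + (J + y)²)
1/(f(143, k(14, -15)) - 75232) = 1/((-3 + (143 + (4*(-15) + 4*14))²) - 75232) = 1/((-3 + (143 + (-60 + 56))²) - 75232) = 1/((-3 + (143 - 4)²) - 75232) = 1/((-3 + 139²) - 75232) = 1/((-3 + 19321) - 75232) = 1/(19318 - 75232) = 1/(-55914) = -1/55914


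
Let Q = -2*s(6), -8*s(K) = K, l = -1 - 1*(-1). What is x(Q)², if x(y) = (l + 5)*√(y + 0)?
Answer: 75/2 ≈ 37.500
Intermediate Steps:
l = 0 (l = -1 + 1 = 0)
s(K) = -K/8
Q = 3/2 (Q = -(-1)*6/4 = -2*(-¾) = 3/2 ≈ 1.5000)
x(y) = 5*√y (x(y) = (0 + 5)*√(y + 0) = 5*√y)
x(Q)² = (5*√(3/2))² = (5*(√6/2))² = (5*√6/2)² = 75/2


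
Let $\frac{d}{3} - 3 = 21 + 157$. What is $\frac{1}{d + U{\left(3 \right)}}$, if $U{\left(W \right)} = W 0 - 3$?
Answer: $\frac{1}{540} \approx 0.0018519$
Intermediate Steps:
$U{\left(W \right)} = -3$ ($U{\left(W \right)} = 0 - 3 = -3$)
$d = 543$ ($d = 9 + 3 \left(21 + 157\right) = 9 + 3 \cdot 178 = 9 + 534 = 543$)
$\frac{1}{d + U{\left(3 \right)}} = \frac{1}{543 - 3} = \frac{1}{540}$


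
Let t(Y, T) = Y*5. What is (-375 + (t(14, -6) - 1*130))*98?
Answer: -42630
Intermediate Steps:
t(Y, T) = 5*Y
(-375 + (t(14, -6) - 1*130))*98 = (-375 + (5*14 - 1*130))*98 = (-375 + (70 - 130))*98 = (-375 - 60)*98 = -435*98 = -42630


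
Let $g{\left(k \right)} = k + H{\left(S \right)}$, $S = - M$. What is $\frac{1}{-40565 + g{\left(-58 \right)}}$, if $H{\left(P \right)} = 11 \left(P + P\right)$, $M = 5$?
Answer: $- \frac{1}{40733} \approx -2.455 \cdot 10^{-5}$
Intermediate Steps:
$S = -5$ ($S = \left(-1\right) 5 = -5$)
$H{\left(P \right)} = 22 P$ ($H{\left(P \right)} = 11 \cdot 2 P = 22 P$)
$g{\left(k \right)} = -110 + k$ ($g{\left(k \right)} = k + 22 \left(-5\right) = k - 110 = -110 + k$)
$\frac{1}{-40565 + g{\left(-58 \right)}} = \frac{1}{-40565 - 168} = \frac{1}{-40733} = - \frac{1}{40733}$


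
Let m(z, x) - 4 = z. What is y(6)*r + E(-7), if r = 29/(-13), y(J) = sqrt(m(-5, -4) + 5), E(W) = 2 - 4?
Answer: -84/13 ≈ -6.4615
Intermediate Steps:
m(z, x) = 4 + z
E(W) = -2
y(J) = 2 (y(J) = sqrt((4 - 5) + 5) = sqrt(-1 + 5) = sqrt(4) = 2)
r = -29/13 (r = 29*(-1/13) = -29/13 ≈ -2.2308)
y(6)*r + E(-7) = 2*(-29/13) - 2 = -58/13 - 2 = -84/13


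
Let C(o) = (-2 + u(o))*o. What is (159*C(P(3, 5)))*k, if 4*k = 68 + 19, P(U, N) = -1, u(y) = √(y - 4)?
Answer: 13833/2 - 13833*I*√5/4 ≈ 6916.5 - 7732.9*I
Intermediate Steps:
u(y) = √(-4 + y)
C(o) = o*(-2 + √(-4 + o)) (C(o) = (-2 + √(-4 + o))*o = o*(-2 + √(-4 + o)))
k = 87/4 (k = (68 + 19)/4 = (¼)*87 = 87/4 ≈ 21.750)
(159*C(P(3, 5)))*k = (159*(-(-2 + √(-4 - 1))))*(87/4) = (159*(-(-2 + √(-5))))*(87/4) = (159*(-(-2 + I*√5)))*(87/4) = (159*(2 - I*√5))*(87/4) = (318 - 159*I*√5)*(87/4) = 13833/2 - 13833*I*√5/4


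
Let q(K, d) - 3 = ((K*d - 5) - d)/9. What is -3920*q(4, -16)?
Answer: 101920/9 ≈ 11324.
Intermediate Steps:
q(K, d) = 22/9 - d/9 + K*d/9 (q(K, d) = 3 + ((K*d - 5) - d)/9 = 3 + ((-5 + K*d) - d)*(⅑) = 3 + (-5 - d + K*d)*(⅑) = 3 + (-5/9 - d/9 + K*d/9) = 22/9 - d/9 + K*d/9)
-3920*q(4, -16) = -3920*(22/9 - ⅑*(-16) + (⅑)*4*(-16)) = -3920*(22/9 + 16/9 - 64/9) = -3920*(-26/9) = 101920/9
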